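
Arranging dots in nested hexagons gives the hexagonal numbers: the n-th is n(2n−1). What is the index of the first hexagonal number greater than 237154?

345

Solve n(2n−1) > 237154 for integer n.
The largest n with value ≤ 237154 is 344 (since 236328 ≤ 237154 < 237705), so the first above is n = 345, value 237705.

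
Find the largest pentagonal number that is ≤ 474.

Solve n(3n−1)/2 ≤ 474 for integer n.
n = 17 gives 425 ≤ 474, while n = 18 gives 477 > 474; so the answer is 425.

425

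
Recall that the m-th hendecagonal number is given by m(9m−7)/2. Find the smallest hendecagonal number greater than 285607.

Solve n(9n−7)/2 > 285607 for integer n.
The largest n with value ≤ 285607 is 252 (since 284886 ≤ 285607 < 287155), so the first above is n = 253, value 287155.

287155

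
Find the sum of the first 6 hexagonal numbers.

Σ i(2i−1) = 2Σi² − Σi over i = 1..6.
Σi = 21 and Σi² = 91.
2·91 − 1·21 = 161.

161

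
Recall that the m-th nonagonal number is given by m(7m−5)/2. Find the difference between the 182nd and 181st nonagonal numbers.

1268

Consecutive nonagonal numbers differ by 7n − 6: here 7·182 − 6 = 1268.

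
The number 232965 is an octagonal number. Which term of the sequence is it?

Set n(3n−2) = 232965, giving 3n² − 2n − 232965 = 0.
The discriminant is 4 + 12·232965 = 2795584, and √2795584 = 1672.
So n = (2 + 1672) / 6 = 1674/6 = 279.

279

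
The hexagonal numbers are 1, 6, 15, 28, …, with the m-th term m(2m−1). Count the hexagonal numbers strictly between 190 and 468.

The n-th hexagonal number is n(2n−1).
Smallest index with value > 190: n = 11 (giving 231).
Largest index with value < 468: n = 15 (giving 435).
Indices 11 through 15: 5 terms.

5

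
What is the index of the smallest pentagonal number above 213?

13

Solve n(3n−1)/2 > 213 for integer n.
The largest n with value ≤ 213 is 12 (since 210 ≤ 213 < 247), so the first above is n = 13, value 247.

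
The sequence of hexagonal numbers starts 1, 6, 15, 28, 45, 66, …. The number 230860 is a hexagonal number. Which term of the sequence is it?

340

Set n(2n−1) = 230860, giving 2n² − n − 230860 = 0.
So n = (1 + 1359) / 4 = 1360/4 = 340.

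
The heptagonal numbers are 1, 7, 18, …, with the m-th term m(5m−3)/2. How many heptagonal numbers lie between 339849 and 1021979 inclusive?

The n-th heptagonal number is n(5n−3)/2.
Smallest index with value ≥ 339849: n = 369 (giving 339849).
Largest index with value ≤ 1021979: n = 639 (giving 1019844).
Indices 369 through 639: 271 terms.

271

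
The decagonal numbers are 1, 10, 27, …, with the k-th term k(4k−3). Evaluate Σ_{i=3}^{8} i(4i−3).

697

Σ i(4i−3) = 4Σi² − 3Σi over i = 3..8.
Σi = 36 − 3 = 33 and Σi² = 204 − 5 = 199.
4·199 − 3·33 = 697.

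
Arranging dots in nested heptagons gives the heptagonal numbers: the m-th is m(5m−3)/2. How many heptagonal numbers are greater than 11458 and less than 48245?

The n-th heptagonal number is n(5n−3)/2.
Smallest index with value > 11458: n = 69 (giving 11799).
Largest index with value < 48245: n = 139 (giving 48094).
Indices 69 through 139: 71 terms.

71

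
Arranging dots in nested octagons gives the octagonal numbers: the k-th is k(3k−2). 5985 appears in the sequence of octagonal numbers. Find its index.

Set n(3n−2) = 5985, giving 3n² − 2n − 5985 = 0.
So n = (2 + 268) / 6 = 270/6 = 45.
Check: 45·(3·45 − 2) = 5985. ✓

45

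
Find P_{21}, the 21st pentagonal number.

651

21·(3·21 − 1)/2 = 21·62/2 = 21·31 = 651.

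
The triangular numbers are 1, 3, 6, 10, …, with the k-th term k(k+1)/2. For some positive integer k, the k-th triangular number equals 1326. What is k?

51

Set n(n+1)/2 = 1326, giving n² + n − 2652 = 0.
The discriminant is 1 + 8·1326 = 10609, and √10609 = 103.
So n = (-1 + 103) / 2 = 102/2 = 51.
Check: 51·52/2 = 1326. ✓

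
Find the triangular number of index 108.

The 108th triangular number is n(n+1)/2 with n = 108.
108·109/2 = 11772/2 = 5886.

5886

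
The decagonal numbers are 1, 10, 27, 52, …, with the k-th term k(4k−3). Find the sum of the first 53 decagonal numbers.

199863

Σ i(4i−3) = 4Σi² − 3Σi over i = 1..53.
Σi = 1431 and Σi² = 51039.
4·51039 − 3·1431 = 199863.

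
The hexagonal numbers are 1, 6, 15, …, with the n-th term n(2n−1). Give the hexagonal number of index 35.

The 35th hexagonal number is n(2n−1) with n = 35.
35·(2·35 − 1) = 35·69 = 2415.

2415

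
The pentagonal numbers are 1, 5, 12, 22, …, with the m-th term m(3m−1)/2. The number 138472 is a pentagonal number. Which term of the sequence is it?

Set n(3n−1)/2 = 138472, giving 3n² − n − 276944 = 0.
The discriminant is 1 + 24·138472 = 3323329, and √3323329 = 1823.
So n = (1 + 1823) / 6 = 1824/6 = 304.
Check: 304·(3·304 − 1)/2 = 138472. ✓

304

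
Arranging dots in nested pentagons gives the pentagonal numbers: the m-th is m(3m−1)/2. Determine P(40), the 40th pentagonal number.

2380

The 40th pentagonal number is n(3n−1)/2 with n = 40.
40·(3·40 − 1)/2 = 40·119/2 = 2380.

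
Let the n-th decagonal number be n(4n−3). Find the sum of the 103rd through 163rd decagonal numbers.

4367417

Σ i(4i−3) = 4Σi² − 3Σi over i = 103..163.
Σi = 13366 − 5253 = 8113 and Σi² = 1456894 − 358955 = 1097939.
4·1097939 − 3·8113 = 4367417.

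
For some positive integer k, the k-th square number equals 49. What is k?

We need n² = 49, so n = √49 = 7.
Check: 7² = 49. ✓

7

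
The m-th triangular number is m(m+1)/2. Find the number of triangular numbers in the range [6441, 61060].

The n-th triangular number is n(n+1)/2.
Smallest index with value ≥ 6441: n = 113 (giving 6441).
Largest index with value ≤ 61060: n = 348 (giving 60726).
Indices 113 through 348: 236 terms.

236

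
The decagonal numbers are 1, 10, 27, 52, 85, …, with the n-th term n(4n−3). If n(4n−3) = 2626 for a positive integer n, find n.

26

Set n(4n−3) = 2626, giving 4n² − 3n − 2626 = 0.
The discriminant is 9 + 16·2626 = 42025, and √42025 = 205.
So n = (3 + 205) / 8 = 208/8 = 26.
Check: 26·(4·26 − 3) = 2626. ✓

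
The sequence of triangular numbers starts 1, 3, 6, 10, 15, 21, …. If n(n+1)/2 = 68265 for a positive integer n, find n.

Set n(n+1)/2 = 68265, giving n² + n − 136530 = 0.
So n = (-1 + 739) / 2 = 738/2 = 369.
Check: 369·370/2 = 68265. ✓

369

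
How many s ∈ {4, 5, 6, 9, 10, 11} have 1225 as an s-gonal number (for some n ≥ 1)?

s = 4: P(4, 35) = 1225. ✓
s = 5: P(5, 28) = 1162 and P(5, 29) = 1247; 1225 is not s-gonal.
s = 6: P(6, 25) = 1225. ✓
s = 9: P(9, 19) = 1216 and P(9, 20) = 1350; 1225 is not s-gonal.
s = 10: P(10, 17) = 1105 and P(10, 18) = 1242; 1225 is not s-gonal.
s = 11: P(11, 16) = 1096 and P(11, 17) = 1241; 1225 is not s-gonal.
Hits: s ∈ {4, 6} → 2.

2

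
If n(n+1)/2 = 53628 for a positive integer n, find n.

327

Set n(n+1)/2 = 53628, giving n² + n − 107256 = 0.
The discriminant is 1 + 8·53628 = 429025, and √429025 = 655.
So n = (-1 + 655) / 2 = 654/2 = 327.
Check: 327·328/2 = 53628. ✓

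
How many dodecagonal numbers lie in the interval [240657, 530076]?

The n-th dodecagonal number is n(5n−4).
Smallest index with value ≥ 240657: n = 220 (giving 241120).
Largest index with value ≤ 530076: n = 326 (giving 530076).
Indices 220 through 326: 107 terms.

107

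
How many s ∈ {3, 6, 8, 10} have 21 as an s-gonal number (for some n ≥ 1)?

2

s = 3: P(3, 6) = 21. ✓
s = 6: P(6, 3) = 15 and P(6, 4) = 28; 21 is not s-gonal.
s = 8: P(8, 3) = 21. ✓
s = 10: P(10, 2) = 10 and P(10, 3) = 27; 21 is not s-gonal.
Hits: s ∈ {3, 8} → 2.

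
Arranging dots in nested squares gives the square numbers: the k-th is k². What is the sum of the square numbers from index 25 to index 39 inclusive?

15640

Σ_{i=25}^{39} i² = 20540 − 4900 = 15640.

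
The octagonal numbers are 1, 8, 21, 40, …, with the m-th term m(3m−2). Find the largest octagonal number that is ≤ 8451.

8321

Solve n(3n−2) ≤ 8451 for integer n.
n = 53 gives 8321 ≤ 8451, while n = 54 gives 8640 > 8451; so the answer is 8321.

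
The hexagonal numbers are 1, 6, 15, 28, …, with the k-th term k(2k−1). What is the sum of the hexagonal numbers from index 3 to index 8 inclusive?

Σ i(2i−1) = 2Σi² − Σi over i = 3..8.
Σi = 36 − 3 = 33 and Σi² = 204 − 5 = 199.
2·199 − 1·33 = 365.

365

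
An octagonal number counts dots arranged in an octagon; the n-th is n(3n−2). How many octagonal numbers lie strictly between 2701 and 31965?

73

The n-th octagonal number is n(3n−2).
Smallest index with value > 2701: n = 31 (giving 2821).
Largest index with value < 31965: n = 103 (giving 31621).
Indices 31 through 103: 73 terms.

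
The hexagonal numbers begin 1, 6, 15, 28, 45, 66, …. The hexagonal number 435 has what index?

Set n(2n−1) = 435, giving 2n² − n − 435 = 0.
So n = (1 + 59) / 4 = 60/4 = 15.

15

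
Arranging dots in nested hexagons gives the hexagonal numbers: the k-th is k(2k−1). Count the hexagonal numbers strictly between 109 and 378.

6

The n-th hexagonal number is n(2n−1).
Smallest index with value > 109: n = 8 (giving 120).
Largest index with value < 378: n = 13 (giving 325).
Indices 8 through 13: 6 terms.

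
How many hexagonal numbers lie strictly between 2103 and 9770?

The n-th hexagonal number is n(2n−1).
Smallest index with value > 2103: n = 33 (giving 2145).
Largest index with value < 9770: n = 70 (giving 9730).
Indices 33 through 70: 38 terms.

38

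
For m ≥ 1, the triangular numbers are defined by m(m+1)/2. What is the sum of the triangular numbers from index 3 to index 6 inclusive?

Σ i(i+1)/2 = (Σi² + Σi) / 2 over i = 3..6.
Σi = 21 − 3 = 18 and Σi² = 91 − 5 = 86.
(1·86 + 1·18) / 2 = 104/2 = 52.

52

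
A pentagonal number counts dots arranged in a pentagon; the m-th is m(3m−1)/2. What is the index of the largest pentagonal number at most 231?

12

Solve n(3n−1)/2 ≤ 231 for integer n.
n = 12 gives 210 ≤ 231, while n = 13 gives 247 > 231; so the answer is index 12.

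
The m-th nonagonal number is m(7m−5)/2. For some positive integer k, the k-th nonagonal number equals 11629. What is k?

58

Set n(7n−5)/2 = 11629, giving 7n² − 5n − 23258 = 0.
The discriminant is 25 + 56·11629 = 651249, and √651249 = 807.
So n = (5 + 807) / 14 = 812/14 = 58.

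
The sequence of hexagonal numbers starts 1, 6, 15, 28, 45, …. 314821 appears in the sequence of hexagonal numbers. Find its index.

Set n(2n−1) = 314821, giving 2n² − n − 314821 = 0.
So n = (1 + 1587) / 4 = 1588/4 = 397.

397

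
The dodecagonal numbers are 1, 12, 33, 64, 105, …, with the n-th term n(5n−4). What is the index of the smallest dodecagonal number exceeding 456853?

303

Solve n(5n−4) > 456853 for integer n.
The largest n with value ≤ 456853 is 302 (since 454812 ≤ 456853 < 457833), so the first above is n = 303, value 457833.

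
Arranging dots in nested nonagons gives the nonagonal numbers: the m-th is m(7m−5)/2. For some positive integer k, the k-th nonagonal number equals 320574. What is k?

303

Set n(7n−5)/2 = 320574, giving 7n² − 5n − 641148 = 0.
The discriminant is 25 + 56·320574 = 17952169, and √17952169 = 4237.
So n = (5 + 4237) / 14 = 4242/14 = 303.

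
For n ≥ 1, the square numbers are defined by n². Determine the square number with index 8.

The 8th square number is n² with n = 8.
8² = 64.

64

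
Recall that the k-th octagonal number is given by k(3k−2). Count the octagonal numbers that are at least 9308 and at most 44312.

The n-th octagonal number is n(3n−2).
Smallest index with value ≥ 9308: n = 57 (giving 9633).
Largest index with value ≤ 44312: n = 121 (giving 43681).
Indices 57 through 121: 65 terms.

65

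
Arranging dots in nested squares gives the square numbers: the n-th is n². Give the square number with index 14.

The 14th square number is n² with n = 14.
14² = 196.

196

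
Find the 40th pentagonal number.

2380

40·(3·40 − 1)/2 = 40·119/2 = 2380.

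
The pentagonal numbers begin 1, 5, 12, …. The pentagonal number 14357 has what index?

98

Set n(3n−1)/2 = 14357, giving 3n² − n − 28714 = 0.
The discriminant is 1 + 24·14357 = 344569, and √344569 = 587.
So n = (1 + 587) / 6 = 588/6 = 98.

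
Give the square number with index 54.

54² = 2916.

2916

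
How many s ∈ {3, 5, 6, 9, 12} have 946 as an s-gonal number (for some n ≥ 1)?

2

s = 3: P(3, 43) = 946. ✓
s = 5: P(5, 25) = 925 and P(5, 26) = 1001; 946 is not s-gonal.
s = 6: P(6, 22) = 946. ✓
s = 9: P(9, 16) = 856 and P(9, 17) = 969; 946 is not s-gonal.
s = 12: P(12, 14) = 924 and P(12, 15) = 1065; 946 is not s-gonal.
Hits: s ∈ {3, 6} → 2.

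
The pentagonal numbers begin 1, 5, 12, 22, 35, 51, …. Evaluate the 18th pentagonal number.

477

18·(3·18 − 1)/2 = 18·53/2 = 477.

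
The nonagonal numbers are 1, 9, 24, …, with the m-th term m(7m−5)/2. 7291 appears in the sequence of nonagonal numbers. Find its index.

46

Set n(7n−5)/2 = 7291, giving 7n² − 5n − 14582 = 0.
The discriminant is 25 + 56·7291 = 408321, and √408321 = 639.
So n = (5 + 639) / 14 = 644/14 = 46.
Check: 46·(7·46 − 5)/2 = 7291. ✓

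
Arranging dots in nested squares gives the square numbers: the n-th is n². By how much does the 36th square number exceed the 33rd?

207

36² = 1296 and 33² = 1089.
Difference: 1296 − 1089 = 207.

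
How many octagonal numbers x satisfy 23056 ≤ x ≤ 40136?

29

The n-th octagonal number is n(3n−2).
Smallest index with value ≥ 23056: n = 88 (giving 23056).
Largest index with value ≤ 40136: n = 116 (giving 40136).
Indices 88 through 116: 29 terms.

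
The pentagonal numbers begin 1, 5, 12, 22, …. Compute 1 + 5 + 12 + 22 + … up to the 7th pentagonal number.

196

Σ i(3i−1)/2 = (3Σi² − Σi) / 2 over i = 1..7.
Σi = 28 and Σi² = 140.
(3·140 − 1·28) / 2 = 392/2 = 196.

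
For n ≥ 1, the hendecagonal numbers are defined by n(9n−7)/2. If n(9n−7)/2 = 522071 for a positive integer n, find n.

Set n(9n−7)/2 = 522071, giving 9n² − 7n − 1044142 = 0.
The discriminant is 49 + 72·522071 = 37589161, and √37589161 = 6131.
So n = (7 + 6131) / 18 = 6138/18 = 341.

341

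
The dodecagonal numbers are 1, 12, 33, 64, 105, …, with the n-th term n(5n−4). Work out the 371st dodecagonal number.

The 371st dodecagonal number is n(5n−4) with n = 371.
371·(5·371 − 4) = 371·1851 = 686721.

686721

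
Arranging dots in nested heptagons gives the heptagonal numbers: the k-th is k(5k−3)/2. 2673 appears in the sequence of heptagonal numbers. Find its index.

Set n(5n−3)/2 = 2673, giving 5n² − 3n − 5346 = 0.
The discriminant is 9 + 40·2673 = 106929, and √106929 = 327.
So n = (3 + 327) / 10 = 330/10 = 33.

33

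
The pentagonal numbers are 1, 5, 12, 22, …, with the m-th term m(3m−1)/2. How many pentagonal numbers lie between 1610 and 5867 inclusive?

The n-th pentagonal number is n(3n−1)/2.
Smallest index with value ≥ 1610: n = 33 (giving 1617).
Largest index with value ≤ 5867: n = 62 (giving 5735).
Indices 33 through 62: 30 terms.

30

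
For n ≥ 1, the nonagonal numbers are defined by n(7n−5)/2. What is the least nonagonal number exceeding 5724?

Solve n(7n−5)/2 > 5724 for integer n.
The largest n with value ≤ 5724 is 40 (since 5500 ≤ 5724 < 5781), so the first above is n = 41, value 5781.

5781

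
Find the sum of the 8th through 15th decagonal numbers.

4124

Σ i(4i−3) = 4Σi² − 3Σi over i = 8..15.
Σi = 120 − 28 = 92 and Σi² = 1240 − 140 = 1100.
4·1100 − 3·92 = 4124.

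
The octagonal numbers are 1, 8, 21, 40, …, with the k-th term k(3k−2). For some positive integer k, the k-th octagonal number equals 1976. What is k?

Set n(3n−2) = 1976, giving 3n² − 2n − 1976 = 0.
The discriminant is 4 + 12·1976 = 23716, and √23716 = 154.
So n = (2 + 154) / 6 = 156/6 = 26.
Check: 26·(3·26 − 2) = 1976. ✓

26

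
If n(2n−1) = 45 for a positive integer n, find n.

5

Set n(2n−1) = 45, giving 2n² − n − 45 = 0.
The discriminant is 1 + 8·45 = 361, and √361 = 19.
So n = (1 + 19) / 4 = 20/4 = 5.
Check: 5·(2·5 − 1) = 45. ✓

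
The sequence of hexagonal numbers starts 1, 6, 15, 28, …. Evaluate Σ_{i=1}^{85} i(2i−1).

Σ i(2i−1) = 2Σi² − Σi over i = 1..85.
Σi = 3655 and Σi² = 208335.
2·208335 − 1·3655 = 413015.

413015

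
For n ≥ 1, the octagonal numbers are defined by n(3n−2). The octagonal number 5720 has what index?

Set n(3n−2) = 5720, giving 3n² − 2n − 5720 = 0.
The discriminant is 4 + 12·5720 = 68644, and √68644 = 262.
So n = (2 + 262) / 6 = 264/6 = 44.
Check: 44·(3·44 − 2) = 5720. ✓

44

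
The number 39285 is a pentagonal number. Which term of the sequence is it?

162

Set n(3n−1)/2 = 39285, giving 3n² − n − 78570 = 0.
The discriminant is 1 + 24·39285 = 942841, and √942841 = 971.
So n = (1 + 971) / 6 = 972/6 = 162.
Check: 162·(3·162 − 1)/2 = 39285. ✓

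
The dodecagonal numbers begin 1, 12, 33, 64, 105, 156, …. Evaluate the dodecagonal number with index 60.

The 60th dodecagonal number is n(5n−4) with n = 60.
60·(5·60 − 4) = 60·296 = 17760.

17760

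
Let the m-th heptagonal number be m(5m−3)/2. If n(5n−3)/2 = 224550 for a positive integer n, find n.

Set n(5n−3)/2 = 224550, giving 5n² − 3n − 449100 = 0.
So n = (3 + 2997) / 10 = 3000/10 = 300.
Check: 300·(5·300 − 3)/2 = 224550. ✓

300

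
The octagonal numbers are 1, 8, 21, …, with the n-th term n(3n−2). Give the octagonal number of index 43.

5461

The 43rd octagonal number is n(3n−2) with n = 43.
43·(3·43 − 2) = 43·127 = 5461.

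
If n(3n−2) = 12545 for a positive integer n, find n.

Set n(3n−2) = 12545, giving 3n² − 2n − 12545 = 0.
So n = (2 + 388) / 6 = 390/6 = 65.

65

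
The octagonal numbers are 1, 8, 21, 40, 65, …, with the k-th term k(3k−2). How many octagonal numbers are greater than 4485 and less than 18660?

40

The n-th octagonal number is n(3n−2).
Smallest index with value > 4485: n = 40 (giving 4720).
Largest index with value < 18660: n = 79 (giving 18565).
Indices 40 through 79: 40 terms.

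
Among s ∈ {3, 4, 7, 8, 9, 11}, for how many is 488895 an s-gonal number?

1

s = 3: P(3, 988) = 488566 and P(3, 989) = 489555; 488895 is not s-gonal.
s = 4: P(4, 699) = 488601 and P(4, 700) = 490000; 488895 is not s-gonal.
s = 7: P(7, 442) = 487747 and P(7, 443) = 489958; 488895 is not s-gonal.
s = 8: P(8, 404) = 488840 and P(8, 405) = 491265; 488895 is not s-gonal.
s = 9: P(9, 374) = 488631 and P(9, 375) = 491250; 488895 is not s-gonal.
s = 11: P(11, 330) = 488895. ✓
Hits: s ∈ {11} → 1.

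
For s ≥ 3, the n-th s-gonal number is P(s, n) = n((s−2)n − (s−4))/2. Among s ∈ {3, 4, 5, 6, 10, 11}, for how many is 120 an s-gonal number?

2

s = 3: P(3, 15) = 120. ✓
s = 4: P(4, 10) = 100 and P(4, 11) = 121; 120 is not s-gonal.
s = 5: P(5, 9) = 117 and P(5, 10) = 145; 120 is not s-gonal.
s = 6: P(6, 8) = 120. ✓
s = 10: P(10, 5) = 85 and P(10, 6) = 126; 120 is not s-gonal.
s = 11: P(11, 5) = 95 and P(11, 6) = 141; 120 is not s-gonal.
Hits: s ∈ {3, 6} → 2.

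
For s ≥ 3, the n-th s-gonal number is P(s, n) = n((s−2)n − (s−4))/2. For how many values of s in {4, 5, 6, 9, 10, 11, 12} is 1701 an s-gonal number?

1

s = 4: P(4, 41) = 1681 and P(4, 42) = 1764; 1701 is not s-gonal.
s = 5: P(5, 33) = 1617 and P(5, 34) = 1717; 1701 is not s-gonal.
s = 6: P(6, 29) = 1653 and P(6, 30) = 1770; 1701 is not s-gonal.
s = 9: P(9, 22) = 1639 and P(9, 23) = 1794; 1701 is not s-gonal.
s = 10: P(10, 21) = 1701. ✓
s = 11: P(11, 19) = 1558 and P(11, 20) = 1730; 1701 is not s-gonal.
s = 12: P(12, 18) = 1548 and P(12, 19) = 1729; 1701 is not s-gonal.
Hits: s ∈ {10} → 1.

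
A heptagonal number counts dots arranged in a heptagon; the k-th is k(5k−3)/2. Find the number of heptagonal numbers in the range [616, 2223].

15

The n-th heptagonal number is n(5n−3)/2.
Smallest index with value ≥ 616: n = 16 (giving 616).
Largest index with value ≤ 2223: n = 30 (giving 2205).
Indices 16 through 30: 15 terms.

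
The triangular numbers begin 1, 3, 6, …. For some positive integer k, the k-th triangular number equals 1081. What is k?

46

Set n(n+1)/2 = 1081, giving n² + n − 2162 = 0.
The discriminant is 1 + 8·1081 = 8649, and √8649 = 93.
So n = (-1 + 93) / 2 = 92/2 = 46.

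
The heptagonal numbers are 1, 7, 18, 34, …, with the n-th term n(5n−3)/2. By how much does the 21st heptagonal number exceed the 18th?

288

21·(5·21 − 3)/2 = 1071 and 18·(5·18 − 3)/2 = 783.
Difference: 1071 − 783 = 288.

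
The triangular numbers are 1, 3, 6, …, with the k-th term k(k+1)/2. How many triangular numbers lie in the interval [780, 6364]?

The n-th triangular number is n(n+1)/2.
Smallest index with value ≥ 780: n = 39 (giving 780).
Largest index with value ≤ 6364: n = 112 (giving 6328).
Indices 39 through 112: 74 terms.

74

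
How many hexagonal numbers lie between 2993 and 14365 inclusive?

The n-th hexagonal number is n(2n−1).
Smallest index with value ≥ 2993: n = 39 (giving 3003).
Largest index with value ≤ 14365: n = 85 (giving 14365).
Indices 39 through 85: 47 terms.

47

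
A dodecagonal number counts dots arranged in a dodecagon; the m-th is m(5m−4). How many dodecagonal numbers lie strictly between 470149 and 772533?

86

The n-th dodecagonal number is n(5n−4).
Smallest index with value > 470149: n = 308 (giving 473088).
Largest index with value < 772533: n = 393 (giving 770673).
Indices 308 through 393: 86 terms.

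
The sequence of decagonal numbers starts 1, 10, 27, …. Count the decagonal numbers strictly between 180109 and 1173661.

The n-th decagonal number is n(4n−3).
Smallest index with value > 180109: n = 213 (giving 180837).
Largest index with value < 1173661: n = 542 (giving 1173430).
Indices 213 through 542: 330 terms.

330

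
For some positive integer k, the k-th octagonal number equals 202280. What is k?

Set n(3n−2) = 202280, giving 3n² − 2n − 202280 = 0.
The discriminant is 4 + 12·202280 = 2427364, and √2427364 = 1558.
So n = (2 + 1558) / 6 = 1560/6 = 260.

260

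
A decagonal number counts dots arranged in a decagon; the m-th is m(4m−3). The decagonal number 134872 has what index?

184

Set n(4n−3) = 134872, giving 4n² − 3n − 134872 = 0.
The discriminant is 9 + 16·134872 = 2157961, and √2157961 = 1469.
So n = (3 + 1469) / 8 = 1472/8 = 184.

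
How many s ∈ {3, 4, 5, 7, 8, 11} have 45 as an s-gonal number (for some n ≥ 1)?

1

s = 3: P(3, 9) = 45. ✓
s = 4: P(4, 6) = 36 and P(4, 7) = 49; 45 is not s-gonal.
s = 5: P(5, 5) = 35 and P(5, 6) = 51; 45 is not s-gonal.
s = 7: P(7, 4) = 34 and P(7, 5) = 55; 45 is not s-gonal.
s = 8: P(8, 4) = 40 and P(8, 5) = 65; 45 is not s-gonal.
s = 11: P(11, 3) = 30 and P(11, 4) = 58; 45 is not s-gonal.
Hits: s ∈ {3} → 1.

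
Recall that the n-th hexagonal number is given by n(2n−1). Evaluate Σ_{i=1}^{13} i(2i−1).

1547

Σ i(2i−1) = 2Σi² − Σi over i = 1..13.
Σi = 91 and Σi² = 819.
2·819 − 1·91 = 1547.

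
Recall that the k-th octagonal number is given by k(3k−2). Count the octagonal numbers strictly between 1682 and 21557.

The n-th octagonal number is n(3n−2).
Smallest index with value > 1682: n = 25 (giving 1825).
Largest index with value < 21557: n = 85 (giving 21505).
Indices 25 through 85: 61 terms.

61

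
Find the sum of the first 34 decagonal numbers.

52955

Σ i(4i−3) = 4Σi² − 3Σi over i = 1..34.
Σi = 595 and Σi² = 13685.
4·13685 − 3·595 = 52955.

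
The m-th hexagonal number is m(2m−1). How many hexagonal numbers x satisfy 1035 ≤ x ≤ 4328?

The n-th hexagonal number is n(2n−1).
Smallest index with value ≥ 1035: n = 23 (giving 1035).
Largest index with value ≤ 4328: n = 46 (giving 4186).
Indices 23 through 46: 24 terms.

24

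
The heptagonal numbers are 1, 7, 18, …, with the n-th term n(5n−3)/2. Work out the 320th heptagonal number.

The 320th heptagonal number is n(5n−3)/2 with n = 320.
320·(5·320 − 3)/2 = 320·1597/2 = 255520.

255520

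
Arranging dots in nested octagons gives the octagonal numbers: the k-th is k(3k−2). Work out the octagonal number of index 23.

The 23rd octagonal number is n(3n−2) with n = 23.
23·(3·23 − 2) = 23·67 = 1541.

1541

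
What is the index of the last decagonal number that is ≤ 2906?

27

Solve n(4n−3) ≤ 2906 for integer n.
n = 27 gives 2835 ≤ 2906, while n = 28 gives 3052 > 2906; so the answer is index 27.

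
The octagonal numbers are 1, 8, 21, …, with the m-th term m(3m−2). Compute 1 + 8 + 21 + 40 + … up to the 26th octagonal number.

Σ i(3i−2) = 3Σi² − 2Σi over i = 1..26.
Σi = 351 and Σi² = 6201.
3·6201 − 2·351 = 17901.

17901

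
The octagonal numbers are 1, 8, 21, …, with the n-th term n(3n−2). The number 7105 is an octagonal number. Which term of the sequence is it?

49

Set n(3n−2) = 7105, giving 3n² − 2n − 7105 = 0.
The discriminant is 4 + 12·7105 = 85264, and √85264 = 292.
So n = (2 + 292) / 6 = 294/6 = 49.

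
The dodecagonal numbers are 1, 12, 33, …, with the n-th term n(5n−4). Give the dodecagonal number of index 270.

363420

270·(5·270 − 4) = 270·1346 = 363420.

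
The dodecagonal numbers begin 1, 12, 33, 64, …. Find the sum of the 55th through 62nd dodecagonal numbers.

Σ i(5i−4) = 5Σi² − 4Σi over i = 55..62.
Σi = 1953 − 1485 = 468 and Σi² = 81375 − 53955 = 27420.
5·27420 − 4·468 = 135228.

135228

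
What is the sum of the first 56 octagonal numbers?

Σ i(3i−2) = 3Σi² − 2Σi over i = 1..56.
Σi = 1596 and Σi² = 60116.
3·60116 − 2·1596 = 177156.

177156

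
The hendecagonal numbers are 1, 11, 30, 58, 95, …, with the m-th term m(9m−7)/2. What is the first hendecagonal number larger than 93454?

Solve n(9n−7)/2 > 93454 for integer n.
The largest n with value ≤ 93454 is 144 (since 92808 ≤ 93454 < 94105), so the first above is n = 145, value 94105.

94105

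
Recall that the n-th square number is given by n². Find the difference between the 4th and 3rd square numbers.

n² − (n−1)² = 2n − 1, so 4² − 3² = 2·4 − 1 = 7.

7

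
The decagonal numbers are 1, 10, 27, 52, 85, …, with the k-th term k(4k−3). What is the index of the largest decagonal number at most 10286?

Solve n(4n−3) ≤ 10286 for integer n.
n = 51 gives 10251 ≤ 10286, while n = 52 gives 10660 > 10286; so the answer is index 51.

51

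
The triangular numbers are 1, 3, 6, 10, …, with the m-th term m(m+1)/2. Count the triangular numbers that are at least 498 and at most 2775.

The n-th triangular number is n(n+1)/2.
Smallest index with value ≥ 498: n = 32 (giving 528).
Largest index with value ≤ 2775: n = 74 (giving 2775).
Indices 32 through 74: 43 terms.

43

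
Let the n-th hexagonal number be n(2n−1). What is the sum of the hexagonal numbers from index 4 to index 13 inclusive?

Σ i(2i−1) = 2Σi² − Σi over i = 4..13.
Σi = 91 − 6 = 85 and Σi² = 819 − 14 = 805.
2·805 − 1·85 = 1525.

1525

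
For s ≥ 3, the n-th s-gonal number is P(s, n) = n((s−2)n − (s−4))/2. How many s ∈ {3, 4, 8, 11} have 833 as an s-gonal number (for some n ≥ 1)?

2

s = 3: P(3, 40) = 820 and P(3, 41) = 861; 833 is not s-gonal.
s = 4: P(4, 28) = 784 and P(4, 29) = 841; 833 is not s-gonal.
s = 8: P(8, 17) = 833. ✓
s = 11: P(11, 14) = 833. ✓
Hits: s ∈ {8, 11} → 2.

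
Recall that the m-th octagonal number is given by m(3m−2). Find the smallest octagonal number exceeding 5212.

Solve n(3n−2) > 5212 for integer n.
The largest n with value ≤ 5212 is 42 (since 5208 ≤ 5212 < 5461), so the first above is n = 43, value 5461.

5461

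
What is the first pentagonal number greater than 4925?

5017

Solve n(3n−1)/2 > 4925 for integer n.
The largest n with value ≤ 4925 is 57 (since 4845 ≤ 4925 < 5017), so the first above is n = 58, value 5017.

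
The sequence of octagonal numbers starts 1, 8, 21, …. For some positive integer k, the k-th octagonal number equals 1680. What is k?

Set n(3n−2) = 1680, giving 3n² − 2n − 1680 = 0.
So n = (2 + 142) / 6 = 144/6 = 24.

24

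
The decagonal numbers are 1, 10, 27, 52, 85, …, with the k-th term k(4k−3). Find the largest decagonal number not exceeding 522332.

520201

Solve n(4n−3) ≤ 522332 for integer n.
n = 361 gives 520201 ≤ 522332, while n = 362 gives 523090 > 522332; so the answer is 520201.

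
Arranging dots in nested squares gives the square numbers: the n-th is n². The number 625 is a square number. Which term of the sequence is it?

25

We need n² = 625, so n = √625 = 25.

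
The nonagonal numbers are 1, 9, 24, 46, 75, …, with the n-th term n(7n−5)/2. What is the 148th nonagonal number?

76294

The 148th nonagonal number is n(7n−5)/2 with n = 148.
148·(7·148 − 5)/2 = 148·1031/2 = 76294.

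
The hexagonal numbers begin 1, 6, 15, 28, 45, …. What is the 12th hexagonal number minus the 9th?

123

12·(2·12 − 1) = 276 and 9·(2·9 − 1) = 153.
Difference: 276 − 153 = 123.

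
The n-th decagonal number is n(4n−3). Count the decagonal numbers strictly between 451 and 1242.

The n-th decagonal number is n(4n−3).
Smallest index with value > 451: n = 12 (giving 540).
Largest index with value < 1242: n = 17 (giving 1105).
Indices 12 through 17: 6 terms.

6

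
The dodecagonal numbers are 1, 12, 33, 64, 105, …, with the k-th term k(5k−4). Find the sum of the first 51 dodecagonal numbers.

Σ i(5i−4) = 5Σi² − 4Σi over i = 1..51.
Σi = 1326 and Σi² = 45526.
5·45526 − 4·1326 = 222326.

222326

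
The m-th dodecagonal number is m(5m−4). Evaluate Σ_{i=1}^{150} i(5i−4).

Σ i(5i−4) = 5Σi² − 4Σi over i = 1..150.
Σi = 11325 and Σi² = 1136275.
5·1136275 − 4·11325 = 5636075.

5636075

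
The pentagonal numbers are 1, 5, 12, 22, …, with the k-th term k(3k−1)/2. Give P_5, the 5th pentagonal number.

5·(3·5 − 1)/2 = 5·14/2 = 5·7 = 35.

35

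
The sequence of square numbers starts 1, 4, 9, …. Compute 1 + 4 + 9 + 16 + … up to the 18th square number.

2109

Σ_{i=1}^{18} i² = 18·19·37/6 = 2109.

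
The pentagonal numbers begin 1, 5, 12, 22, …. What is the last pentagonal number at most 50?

Solve n(3n−1)/2 ≤ 50 for integer n.
n = 5 gives 35 ≤ 50, while n = 6 gives 51 > 50; so the answer is 35.

35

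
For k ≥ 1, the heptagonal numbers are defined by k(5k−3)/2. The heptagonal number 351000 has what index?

375

Set n(5n−3)/2 = 351000, giving 5n² − 3n − 702000 = 0.
The discriminant is 9 + 40·351000 = 14040009, and √14040009 = 3747.
So n = (3 + 3747) / 10 = 3750/10 = 375.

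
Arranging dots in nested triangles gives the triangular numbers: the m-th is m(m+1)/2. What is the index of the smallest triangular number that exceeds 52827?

Solve n(n+1)/2 > 52827 for integer n.
The largest n with value ≤ 52827 is 324 (since 52650 ≤ 52827 < 52975), so the first above is n = 325, value 52975.

325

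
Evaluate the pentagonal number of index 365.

199655

The 365th pentagonal number is n(3n−1)/2 with n = 365.
365·(3·365 − 1)/2 = 365·1094/2 = 365·547 = 199655.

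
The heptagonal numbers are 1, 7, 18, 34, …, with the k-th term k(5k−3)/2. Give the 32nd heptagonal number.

2512

The 32nd heptagonal number is n(5n−3)/2 with n = 32.
32·(5·32 − 3)/2 = 32·157/2 = 2512.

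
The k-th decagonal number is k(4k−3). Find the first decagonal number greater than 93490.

94402

Solve n(4n−3) > 93490 for integer n.
The largest n with value ≤ 93490 is 153 (since 93177 ≤ 93490 < 94402), so the first above is n = 154, value 94402.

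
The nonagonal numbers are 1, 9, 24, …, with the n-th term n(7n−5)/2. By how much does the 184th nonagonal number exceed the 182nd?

2557

184·(7·184 − 5)/2 = 118036 and 182·(7·182 − 5)/2 = 115479.
Difference: 118036 − 115479 = 2557.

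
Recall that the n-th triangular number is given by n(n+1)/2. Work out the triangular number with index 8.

36

The 8th triangular number is n(n+1)/2 with n = 8.
8·9/2 = 72/2 = 36.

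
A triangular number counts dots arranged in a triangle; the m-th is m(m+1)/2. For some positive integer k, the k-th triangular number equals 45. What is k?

Set n(n+1)/2 = 45, giving n² + n − 90 = 0.
So n = (-1 + 19) / 2 = 18/2 = 9.

9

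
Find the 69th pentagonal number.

The 69th pentagonal number is n(3n−1)/2 with n = 69.
69·(3·69 − 1)/2 = 69·206/2 = 69·103 = 7107.

7107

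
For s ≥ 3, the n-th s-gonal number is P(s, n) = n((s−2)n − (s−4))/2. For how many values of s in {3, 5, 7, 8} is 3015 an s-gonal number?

1

s = 3: P(3, 77) = 3003 and P(3, 78) = 3081; 3015 is not s-gonal.
s = 5: P(5, 45) = 3015. ✓
s = 7: P(7, 35) = 3010 and P(7, 36) = 3186; 3015 is not s-gonal.
s = 8: P(8, 32) = 3008 and P(8, 33) = 3201; 3015 is not s-gonal.
Hits: s ∈ {5} → 1.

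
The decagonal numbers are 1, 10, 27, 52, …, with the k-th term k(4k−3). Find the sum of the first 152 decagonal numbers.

4693836

Σ i(4i−3) = 4Σi² − 3Σi over i = 1..152.
Σi = 11628 and Σi² = 1182180.
4·1182180 − 3·11628 = 4693836.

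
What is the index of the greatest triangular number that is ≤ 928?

42

Solve n(n+1)/2 ≤ 928 for integer n.
n = 42 gives 903 ≤ 928, while n = 43 gives 946 > 928; so the answer is index 42.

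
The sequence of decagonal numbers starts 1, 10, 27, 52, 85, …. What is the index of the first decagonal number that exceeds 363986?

Solve n(4n−3) > 363986 for integer n.
The largest n with value ≤ 363986 is 302 (since 363910 ≤ 363986 < 366327), so the first above is n = 303, value 366327.

303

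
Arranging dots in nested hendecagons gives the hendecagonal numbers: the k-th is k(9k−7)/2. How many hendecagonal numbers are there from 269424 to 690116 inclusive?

147

The n-th hendecagonal number is n(9n−7)/2.
Smallest index with value ≥ 269424: n = 246 (giving 271461).
Largest index with value ≤ 690116: n = 392 (giving 690116).
Indices 246 through 392: 147 terms.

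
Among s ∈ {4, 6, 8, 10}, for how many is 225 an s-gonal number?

s = 4: P(4, 15) = 225. ✓
s = 6: P(6, 10) = 190 and P(6, 11) = 231; 225 is not s-gonal.
s = 8: P(8, 9) = 225. ✓
s = 10: P(10, 7) = 175 and P(10, 8) = 232; 225 is not s-gonal.
Hits: s ∈ {4, 8} → 2.

2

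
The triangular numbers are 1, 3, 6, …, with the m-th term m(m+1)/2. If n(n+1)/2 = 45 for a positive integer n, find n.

9

Set n(n+1)/2 = 45, giving n² + n − 90 = 0.
The discriminant is 1 + 8·45 = 361, and √361 = 19.
So n = (-1 + 19) / 2 = 18/2 = 9.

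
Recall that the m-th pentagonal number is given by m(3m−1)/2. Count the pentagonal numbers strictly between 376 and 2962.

28

The n-th pentagonal number is n(3n−1)/2.
Smallest index with value > 376: n = 17 (giving 425).
Largest index with value < 2962: n = 44 (giving 2882).
Indices 17 through 44: 28 terms.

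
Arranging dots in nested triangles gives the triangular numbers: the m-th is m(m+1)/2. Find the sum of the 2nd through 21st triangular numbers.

Σ i(i+1)/2 = (Σi² + Σi) / 2 over i = 2..21.
Σi = 231 − 1 = 230 and Σi² = 3311 − 1 = 3310.
(1·3310 + 1·230) / 2 = 3540/2 = 1770.

1770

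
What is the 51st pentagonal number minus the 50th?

151

Consecutive pentagonal numbers differ by 3n − 2: here 3·51 − 2 = 151.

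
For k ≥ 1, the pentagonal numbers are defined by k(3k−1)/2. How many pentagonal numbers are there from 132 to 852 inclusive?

The n-th pentagonal number is n(3n−1)/2.
Smallest index with value ≥ 132: n = 10 (giving 145).
Largest index with value ≤ 852: n = 24 (giving 852).
Indices 10 through 24: 15 terms.

15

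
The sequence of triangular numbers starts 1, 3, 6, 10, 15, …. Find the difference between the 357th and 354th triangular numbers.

357·358/2 = 63903 and 354·355/2 = 62835.
Difference: 63903 − 62835 = 1068.

1068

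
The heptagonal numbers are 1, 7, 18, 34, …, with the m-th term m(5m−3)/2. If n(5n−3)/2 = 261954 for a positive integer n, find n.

Set n(5n−3)/2 = 261954, giving 5n² − 3n − 523908 = 0.
The discriminant is 9 + 40·261954 = 10478169, and √10478169 = 3237.
So n = (3 + 3237) / 10 = 3240/10 = 324.
Check: 324·(5·324 − 3)/2 = 261954. ✓

324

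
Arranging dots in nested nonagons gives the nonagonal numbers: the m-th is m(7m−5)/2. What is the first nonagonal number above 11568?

Solve n(7n−5)/2 > 11568 for integer n.
The largest n with value ≤ 11568 is 57 (since 11229 ≤ 11568 < 11629), so the first above is n = 58, value 11629.

11629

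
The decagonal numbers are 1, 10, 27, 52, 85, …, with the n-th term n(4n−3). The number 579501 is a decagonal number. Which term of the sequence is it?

Set n(4n−3) = 579501, giving 4n² − 3n − 579501 = 0.
The discriminant is 9 + 16·579501 = 9272025, and √9272025 = 3045.
So n = (3 + 3045) / 8 = 3048/8 = 381.

381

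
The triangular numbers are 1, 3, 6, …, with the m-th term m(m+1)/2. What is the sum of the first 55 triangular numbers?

Σ i(i+1)/2 = (Σi² + Σi) / 2 over i = 1..55.
Σi = 1540 and Σi² = 56980.
(1·56980 + 1·1540) / 2 = 58520/2 = 29260.

29260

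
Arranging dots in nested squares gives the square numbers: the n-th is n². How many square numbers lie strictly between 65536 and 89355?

The n-th square number is n².
Smallest index with value > 65536: n = 257 (giving 66049).
Largest index with value < 89355: n = 298 (giving 88804).
Indices 257 through 298: 42 terms.

42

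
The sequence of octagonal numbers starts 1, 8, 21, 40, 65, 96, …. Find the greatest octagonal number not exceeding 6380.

Solve n(3n−2) ≤ 6380 for integer n.
n = 46 gives 6256 ≤ 6380, while n = 47 gives 6533 > 6380; so the answer is 6256.

6256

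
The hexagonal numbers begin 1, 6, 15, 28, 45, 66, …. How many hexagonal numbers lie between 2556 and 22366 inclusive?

71

The n-th hexagonal number is n(2n−1).
Smallest index with value ≥ 2556: n = 36 (giving 2556).
Largest index with value ≤ 22366: n = 106 (giving 22366).
Indices 36 through 106: 71 terms.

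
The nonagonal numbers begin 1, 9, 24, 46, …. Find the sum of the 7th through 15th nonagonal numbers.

Σ i(7i−5)/2 = (7Σi² − 5Σi) / 2 over i = 7..15.
Σi = 120 − 21 = 99 and Σi² = 1240 − 91 = 1149.
(7·1149 − 5·99) / 2 = 7548/2 = 3774.

3774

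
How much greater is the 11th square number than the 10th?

21

n² − (n−1)² = 2n − 1, so 11² − 10² = 2·11 − 1 = 21.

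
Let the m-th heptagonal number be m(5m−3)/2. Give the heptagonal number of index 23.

1288

The 23rd heptagonal number is n(5n−3)/2 with n = 23.
23·(5·23 − 3)/2 = 23·112/2 = 23·56 = 1288.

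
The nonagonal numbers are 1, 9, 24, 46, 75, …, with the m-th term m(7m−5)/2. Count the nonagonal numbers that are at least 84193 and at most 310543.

The n-th nonagonal number is n(7n−5)/2.
Smallest index with value ≥ 84193: n = 156 (giving 84786).
Largest index with value ≤ 310543: n = 298 (giving 310069).
Indices 156 through 298: 143 terms.

143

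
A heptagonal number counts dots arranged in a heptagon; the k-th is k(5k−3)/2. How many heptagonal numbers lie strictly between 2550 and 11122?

34

The n-th heptagonal number is n(5n−3)/2.
Smallest index with value > 2550: n = 33 (giving 2673).
Largest index with value < 11122: n = 66 (giving 10791).
Indices 33 through 66: 34 terms.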